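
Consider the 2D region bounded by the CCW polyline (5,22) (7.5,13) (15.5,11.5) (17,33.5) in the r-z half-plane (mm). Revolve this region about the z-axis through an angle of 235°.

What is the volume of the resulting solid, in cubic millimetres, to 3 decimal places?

Profile (r,z), 4 vertices: (5,22) (7.5,13) (15.5,11.5) (17,33.5)
edge 0: (5,22)→(7.5,13)  cross = 5·13 − 7.5·22 = -100.0000; (r_i+r_j)·cross = 12.5·-100.0000 = -1250.0000
edge 1: (7.5,13)→(15.5,11.5)  cross = 7.5·11.5 − 15.5·13 = -115.2500; (r_i+r_j)·cross = 23·-115.2500 = -2650.7500
edge 2: (15.5,11.5)→(17,33.5)  cross = 15.5·33.5 − 17·11.5 = 323.7500; (r_i+r_j)·cross = 32.5·323.7500 = 10521.8750
edge 3: (17,33.5)→(5,22)  cross = 17·22 − 5·33.5 = 206.5000; (r_i+r_j)·cross = 22·206.5000 = 4543.0000
Σcross = 315.0000 → A = |Σcross|/2 = 157.5000 mm²
Σ(r_i+r_j)·cross = 11164.1250 → first moment M = |Σ|/6 = 1860.6875
R_c = M/A = 1860.6875/157.5000 = 11.8139 mm
θ = 235° = 4.101524 rad
V = θ·R_c·A = 4.101524·11.8139·157.5000 = 7631.654 mm³

Volume = 7631.654 mm³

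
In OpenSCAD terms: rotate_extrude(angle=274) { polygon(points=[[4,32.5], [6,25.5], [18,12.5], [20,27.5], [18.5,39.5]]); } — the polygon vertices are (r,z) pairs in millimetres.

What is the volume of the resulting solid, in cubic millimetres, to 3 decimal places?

Profile (r,z), 5 vertices: (4,32.5) (6,25.5) (18,12.5) (20,27.5) (18.5,39.5)
edge 0: (4,32.5)→(6,25.5)  cross = 4·25.5 − 6·32.5 = -93.0000; (r_i+r_j)·cross = 10·-93.0000 = -930.0000
edge 1: (6,25.5)→(18,12.5)  cross = 6·12.5 − 18·25.5 = -384.0000; (r_i+r_j)·cross = 24·-384.0000 = -9216.0000
edge 2: (18,12.5)→(20,27.5)  cross = 18·27.5 − 20·12.5 = 245.0000; (r_i+r_j)·cross = 38·245.0000 = 9310.0000
edge 3: (20,27.5)→(18.5,39.5)  cross = 20·39.5 − 18.5·27.5 = 281.2500; (r_i+r_j)·cross = 38.5·281.2500 = 10828.1250
edge 4: (18.5,39.5)→(4,32.5)  cross = 18.5·32.5 − 4·39.5 = 443.2500; (r_i+r_j)·cross = 22.5·443.2500 = 9973.1250
Σcross = 492.5000 → A = |Σcross|/2 = 246.2500 mm²
Σ(r_i+r_j)·cross = 19965.2500 → first moment M = |Σ|/6 = 3327.5417
R_c = M/A = 3327.5417/246.2500 = 13.5129 mm
θ = 274° = 4.782202 rad
V = θ·R_c·A = 4.782202·13.5129·246.2500 = 15912.977 mm³

Volume = 15912.977 mm³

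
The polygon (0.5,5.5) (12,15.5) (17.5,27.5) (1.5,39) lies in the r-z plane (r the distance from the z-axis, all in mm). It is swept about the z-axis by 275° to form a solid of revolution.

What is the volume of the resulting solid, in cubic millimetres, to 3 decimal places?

Volume = 10532.244 mm³

Profile (r,z), 4 vertices: (0.5,5.5) (12,15.5) (17.5,27.5) (1.5,39)
edge 0: (0.5,5.5)→(12,15.5)  cross = 0.5·15.5 − 12·5.5 = -58.2500; (r_i+r_j)·cross = 12.5·-58.2500 = -728.1250
edge 1: (12,15.5)→(17.5,27.5)  cross = 12·27.5 − 17.5·15.5 = 58.7500; (r_i+r_j)·cross = 29.5·58.7500 = 1733.1250
edge 2: (17.5,27.5)→(1.5,39)  cross = 17.5·39 − 1.5·27.5 = 641.2500; (r_i+r_j)·cross = 19·641.2500 = 12183.7500
edge 3: (1.5,39)→(0.5,5.5)  cross = 1.5·5.5 − 0.5·39 = -11.2500; (r_i+r_j)·cross = 2·-11.2500 = -22.5000
Σcross = 630.5000 → A = |Σcross|/2 = 315.2500 mm²
Σ(r_i+r_j)·cross = 13166.2500 → first moment M = |Σ|/6 = 2194.3750
R_c = M/A = 2194.3750/315.2500 = 6.9607 mm
θ = 275° = 4.799655 rad
V = θ·R_c·A = 4.799655·6.9607·315.2500 = 10532.244 mm³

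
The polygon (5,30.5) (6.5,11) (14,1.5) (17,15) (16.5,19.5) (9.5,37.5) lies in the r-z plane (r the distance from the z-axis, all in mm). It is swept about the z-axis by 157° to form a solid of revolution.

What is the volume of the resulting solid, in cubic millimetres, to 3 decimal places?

Volume = 7618.863 mm³

Profile (r,z), 6 vertices: (5,30.5) (6.5,11) (14,1.5) (17,15) (16.5,19.5) (9.5,37.5)
edge 0: (5,30.5)→(6.5,11)  cross = 5·11 − 6.5·30.5 = -143.2500; (r_i+r_j)·cross = 11.5·-143.2500 = -1647.3750
edge 1: (6.5,11)→(14,1.5)  cross = 6.5·1.5 − 14·11 = -144.2500; (r_i+r_j)·cross = 20.5·-144.2500 = -2957.1250
edge 2: (14,1.5)→(17,15)  cross = 14·15 − 17·1.5 = 184.5000; (r_i+r_j)·cross = 31·184.5000 = 5719.5000
edge 3: (17,15)→(16.5,19.5)  cross = 17·19.5 − 16.5·15 = 84.0000; (r_i+r_j)·cross = 33.5·84.0000 = 2814.0000
edge 4: (16.5,19.5)→(9.5,37.5)  cross = 16.5·37.5 − 9.5·19.5 = 433.5000; (r_i+r_j)·cross = 26·433.5000 = 11271.0000
edge 5: (9.5,37.5)→(5,30.5)  cross = 9.5·30.5 − 5·37.5 = 102.2500; (r_i+r_j)·cross = 14.5·102.2500 = 1482.6250
Σcross = 516.7500 → A = |Σcross|/2 = 258.3750 mm²
Σ(r_i+r_j)·cross = 16682.6250 → first moment M = |Σ|/6 = 2780.4375
R_c = M/A = 2780.4375/258.3750 = 10.7612 mm
θ = 157° = 2.740167 rad
V = θ·R_c·A = 2.740167·10.7612·258.3750 = 7618.863 mm³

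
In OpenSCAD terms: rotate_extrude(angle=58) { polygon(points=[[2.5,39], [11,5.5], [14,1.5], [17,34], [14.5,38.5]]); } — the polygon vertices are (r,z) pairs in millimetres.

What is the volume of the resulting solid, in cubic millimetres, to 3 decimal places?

Profile (r,z), 5 vertices: (2.5,39) (11,5.5) (14,1.5) (17,34) (14.5,38.5)
edge 0: (2.5,39)→(11,5.5)  cross = 2.5·5.5 − 11·39 = -415.2500; (r_i+r_j)·cross = 13.5·-415.2500 = -5605.8750
edge 1: (11,5.5)→(14,1.5)  cross = 11·1.5 − 14·5.5 = -60.5000; (r_i+r_j)·cross = 25·-60.5000 = -1512.5000
edge 2: (14,1.5)→(17,34)  cross = 14·34 − 17·1.5 = 450.5000; (r_i+r_j)·cross = 31·450.5000 = 13965.5000
edge 3: (17,34)→(14.5,38.5)  cross = 17·38.5 − 14.5·34 = 161.5000; (r_i+r_j)·cross = 31.5·161.5000 = 5087.2500
edge 4: (14.5,38.5)→(2.5,39)  cross = 14.5·39 − 2.5·38.5 = 469.2500; (r_i+r_j)·cross = 17·469.2500 = 7977.2500
Σcross = 605.5000 → A = |Σcross|/2 = 302.7500 mm²
Σ(r_i+r_j)·cross = 19911.6250 → first moment M = |Σ|/6 = 3318.6042
R_c = M/A = 3318.6042/302.7500 = 10.9615 mm
θ = 58° = 1.012291 rad
V = θ·R_c·A = 1.012291·10.9615·302.7500 = 3359.393 mm³

Volume = 3359.393 mm³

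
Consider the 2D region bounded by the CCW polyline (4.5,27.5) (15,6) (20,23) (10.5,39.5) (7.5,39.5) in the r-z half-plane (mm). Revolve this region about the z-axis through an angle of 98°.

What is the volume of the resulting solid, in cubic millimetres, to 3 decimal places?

Volume = 5576.548 mm³

Profile (r,z), 5 vertices: (4.5,27.5) (15,6) (20,23) (10.5,39.5) (7.5,39.5)
edge 0: (4.5,27.5)→(15,6)  cross = 4.5·6 − 15·27.5 = -385.5000; (r_i+r_j)·cross = 19.5·-385.5000 = -7517.2500
edge 1: (15,6)→(20,23)  cross = 15·23 − 20·6 = 225.0000; (r_i+r_j)·cross = 35·225.0000 = 7875.0000
edge 2: (20,23)→(10.5,39.5)  cross = 20·39.5 − 10.5·23 = 548.5000; (r_i+r_j)·cross = 30.5·548.5000 = 16729.2500
edge 3: (10.5,39.5)→(7.5,39.5)  cross = 10.5·39.5 − 7.5·39.5 = 118.5000; (r_i+r_j)·cross = 18·118.5000 = 2133.0000
edge 4: (7.5,39.5)→(4.5,27.5)  cross = 7.5·27.5 − 4.5·39.5 = 28.5000; (r_i+r_j)·cross = 12·28.5000 = 342.0000
Σcross = 535.0000 → A = |Σcross|/2 = 267.5000 mm²
Σ(r_i+r_j)·cross = 19562.0000 → first moment M = |Σ|/6 = 3260.3333
R_c = M/A = 3260.3333/267.5000 = 12.1882 mm
θ = 98° = 1.710423 rad
V = θ·R_c·A = 1.710423·12.1882·267.5000 = 5576.548 mm³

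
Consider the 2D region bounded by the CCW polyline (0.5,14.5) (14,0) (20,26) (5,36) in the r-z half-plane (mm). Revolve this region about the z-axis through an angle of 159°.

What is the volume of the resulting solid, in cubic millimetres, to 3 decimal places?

Profile (r,z), 4 vertices: (0.5,14.5) (14,0) (20,26) (5,36)
edge 0: (0.5,14.5)→(14,0)  cross = 0.5·0 − 14·14.5 = -203.0000; (r_i+r_j)·cross = 14.5·-203.0000 = -2943.5000
edge 1: (14,0)→(20,26)  cross = 14·26 − 20·0 = 364.0000; (r_i+r_j)·cross = 34·364.0000 = 12376.0000
edge 2: (20,26)→(5,36)  cross = 20·36 − 5·26 = 590.0000; (r_i+r_j)·cross = 25·590.0000 = 14750.0000
edge 3: (5,36)→(0.5,14.5)  cross = 5·14.5 − 0.5·36 = 54.5000; (r_i+r_j)·cross = 5.5·54.5000 = 299.7500
Σcross = 805.5000 → A = |Σcross|/2 = 402.7500 mm²
Σ(r_i+r_j)·cross = 24482.2500 → first moment M = |Σ|/6 = 4080.3750
R_c = M/A = 4080.3750/402.7500 = 10.1313 mm
θ = 159° = 2.775074 rad
V = θ·R_c·A = 2.775074·10.1313·402.7500 = 11323.341 mm³

Volume = 11323.341 mm³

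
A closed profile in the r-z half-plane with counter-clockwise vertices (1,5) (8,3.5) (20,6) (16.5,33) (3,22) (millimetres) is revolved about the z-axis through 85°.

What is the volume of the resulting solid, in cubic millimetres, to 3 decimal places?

Profile (r,z), 5 vertices: (1,5) (8,3.5) (20,6) (16.5,33) (3,22)
edge 0: (1,5)→(8,3.5)  cross = 1·3.5 − 8·5 = -36.5000; (r_i+r_j)·cross = 9·-36.5000 = -328.5000
edge 1: (8,3.5)→(20,6)  cross = 8·6 − 20·3.5 = -22.0000; (r_i+r_j)·cross = 28·-22.0000 = -616.0000
edge 2: (20,6)→(16.5,33)  cross = 20·33 − 16.5·6 = 561.0000; (r_i+r_j)·cross = 36.5·561.0000 = 20476.5000
edge 3: (16.5,33)→(3,22)  cross = 16.5·22 − 3·33 = 264.0000; (r_i+r_j)·cross = 19.5·264.0000 = 5148.0000
edge 4: (3,22)→(1,5)  cross = 3·5 − 1·22 = -7.0000; (r_i+r_j)·cross = 4·-7.0000 = -28.0000
Σcross = 759.5000 → A = |Σcross|/2 = 379.7500 mm²
Σ(r_i+r_j)·cross = 24652.0000 → first moment M = |Σ|/6 = 4108.6667
R_c = M/A = 4108.6667/379.7500 = 10.8194 mm
θ = 85° = 1.483530 rad
V = θ·R_c·A = 1.483530·10.8194·379.7500 = 6095.330 mm³

Volume = 6095.330 mm³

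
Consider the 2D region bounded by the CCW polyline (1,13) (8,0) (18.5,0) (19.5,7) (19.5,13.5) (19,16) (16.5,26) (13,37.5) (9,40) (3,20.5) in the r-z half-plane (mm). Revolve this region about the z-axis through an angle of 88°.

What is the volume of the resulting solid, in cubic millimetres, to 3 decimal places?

Profile (r,z), 10 vertices: (1,13) (8,0) (18.5,0) (19.5,7) (19.5,13.5) (19,16) (16.5,26) (13,37.5) (9,40) (3,20.5)
edge 0: (1,13)→(8,0)  cross = 1·0 − 8·13 = -104.0000; (r_i+r_j)·cross = 9·-104.0000 = -936.0000
edge 1: (8,0)→(18.5,0)  cross = 8·0 − 18.5·0 = 0.0000; (r_i+r_j)·cross = 26.5·0.0000 = 0.0000
edge 2: (18.5,0)→(19.5,7)  cross = 18.5·7 − 19.5·0 = 129.5000; (r_i+r_j)·cross = 38·129.5000 = 4921.0000
edge 3: (19.5,7)→(19.5,13.5)  cross = 19.5·13.5 − 19.5·7 = 126.7500; (r_i+r_j)·cross = 39·126.7500 = 4943.2500
edge 4: (19.5,13.5)→(19,16)  cross = 19.5·16 − 19·13.5 = 55.5000; (r_i+r_j)·cross = 38.5·55.5000 = 2136.7500
edge 5: (19,16)→(16.5,26)  cross = 19·26 − 16.5·16 = 230.0000; (r_i+r_j)·cross = 35.5·230.0000 = 8165.0000
edge 6: (16.5,26)→(13,37.5)  cross = 16.5·37.5 − 13·26 = 280.7500; (r_i+r_j)·cross = 29.5·280.7500 = 8282.1250
edge 7: (13,37.5)→(9,40)  cross = 13·40 − 9·37.5 = 182.5000; (r_i+r_j)·cross = 22·182.5000 = 4015.0000
edge 8: (9,40)→(3,20.5)  cross = 9·20.5 − 3·40 = 64.5000; (r_i+r_j)·cross = 12·64.5000 = 774.0000
edge 9: (3,20.5)→(1,13)  cross = 3·13 − 1·20.5 = 18.5000; (r_i+r_j)·cross = 4·18.5000 = 74.0000
Σcross = 984.0000 → A = |Σcross|/2 = 492.0000 mm²
Σ(r_i+r_j)·cross = 32375.1250 → first moment M = |Σ|/6 = 5395.8542
R_c = M/A = 5395.8542/492.0000 = 10.9672 mm
θ = 88° = 1.535890 rad
V = θ·R_c·A = 1.535890·10.9672·492.0000 = 8287.437 mm³

Volume = 8287.437 mm³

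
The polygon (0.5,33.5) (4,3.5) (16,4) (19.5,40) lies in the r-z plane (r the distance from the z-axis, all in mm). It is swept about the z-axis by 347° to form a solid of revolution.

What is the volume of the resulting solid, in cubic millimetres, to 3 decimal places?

Volume = 31513.792 mm³

Profile (r,z), 4 vertices: (0.5,33.5) (4,3.5) (16,4) (19.5,40)
edge 0: (0.5,33.5)→(4,3.5)  cross = 0.5·3.5 − 4·33.5 = -132.2500; (r_i+r_j)·cross = 4.5·-132.2500 = -595.1250
edge 1: (4,3.5)→(16,4)  cross = 4·4 − 16·3.5 = -40.0000; (r_i+r_j)·cross = 20·-40.0000 = -800.0000
edge 2: (16,4)→(19.5,40)  cross = 16·40 − 19.5·4 = 562.0000; (r_i+r_j)·cross = 35.5·562.0000 = 19951.0000
edge 3: (19.5,40)→(0.5,33.5)  cross = 19.5·33.5 − 0.5·40 = 633.2500; (r_i+r_j)·cross = 20·633.2500 = 12665.0000
Σcross = 1023.0000 → A = |Σcross|/2 = 511.5000 mm²
Σ(r_i+r_j)·cross = 31220.8750 → first moment M = |Σ|/6 = 5203.4792
R_c = M/A = 5203.4792/511.5000 = 10.1730 mm
θ = 347° = 6.056293 rad
V = θ·R_c·A = 6.056293·10.1730·511.5000 = 31513.792 mm³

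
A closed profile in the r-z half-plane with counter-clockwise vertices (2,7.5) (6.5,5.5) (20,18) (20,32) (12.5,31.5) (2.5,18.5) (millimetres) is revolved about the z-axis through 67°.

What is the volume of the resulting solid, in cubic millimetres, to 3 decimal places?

Profile (r,z), 6 vertices: (2,7.5) (6.5,5.5) (20,18) (20,32) (12.5,31.5) (2.5,18.5)
edge 0: (2,7.5)→(6.5,5.5)  cross = 2·5.5 − 6.5·7.5 = -37.7500; (r_i+r_j)·cross = 8.5·-37.7500 = -320.8750
edge 1: (6.5,5.5)→(20,18)  cross = 6.5·18 − 20·5.5 = 7.0000; (r_i+r_j)·cross = 26.5·7.0000 = 185.5000
edge 2: (20,18)→(20,32)  cross = 20·32 − 20·18 = 280.0000; (r_i+r_j)·cross = 40·280.0000 = 11200.0000
edge 3: (20,32)→(12.5,31.5)  cross = 20·31.5 − 12.5·32 = 230.0000; (r_i+r_j)·cross = 32.5·230.0000 = 7475.0000
edge 4: (12.5,31.5)→(2.5,18.5)  cross = 12.5·18.5 − 2.5·31.5 = 152.5000; (r_i+r_j)·cross = 15·152.5000 = 2287.5000
edge 5: (2.5,18.5)→(2,7.5)  cross = 2.5·7.5 − 2·18.5 = -18.2500; (r_i+r_j)·cross = 4.5·-18.2500 = -82.1250
Σcross = 613.5000 → A = |Σcross|/2 = 306.7500 mm²
Σ(r_i+r_j)·cross = 20745.0000 → first moment M = |Σ|/6 = 3457.5000
R_c = M/A = 3457.5000/306.7500 = 11.2714 mm
θ = 67° = 1.169371 rad
V = θ·R_c·A = 1.169371·11.2714·306.7500 = 4043.099 mm³

Volume = 4043.099 mm³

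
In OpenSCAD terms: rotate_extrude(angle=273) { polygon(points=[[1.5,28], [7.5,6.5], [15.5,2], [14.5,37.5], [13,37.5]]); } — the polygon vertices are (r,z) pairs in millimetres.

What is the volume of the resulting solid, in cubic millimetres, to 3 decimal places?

Profile (r,z), 5 vertices: (1.5,28) (7.5,6.5) (15.5,2) (14.5,37.5) (13,37.5)
edge 0: (1.5,28)→(7.5,6.5)  cross = 1.5·6.5 − 7.5·28 = -200.2500; (r_i+r_j)·cross = 9·-200.2500 = -1802.2500
edge 1: (7.5,6.5)→(15.5,2)  cross = 7.5·2 − 15.5·6.5 = -85.7500; (r_i+r_j)·cross = 23·-85.7500 = -1972.2500
edge 2: (15.5,2)→(14.5,37.5)  cross = 15.5·37.5 − 14.5·2 = 552.2500; (r_i+r_j)·cross = 30·552.2500 = 16567.5000
edge 3: (14.5,37.5)→(13,37.5)  cross = 14.5·37.5 − 13·37.5 = 56.2500; (r_i+r_j)·cross = 27.5·56.2500 = 1546.8750
edge 4: (13,37.5)→(1.5,28)  cross = 13·28 − 1.5·37.5 = 307.7500; (r_i+r_j)·cross = 14.5·307.7500 = 4462.3750
Σcross = 630.2500 → A = |Σcross|/2 = 315.1250 mm²
Σ(r_i+r_j)·cross = 18802.2500 → first moment M = |Σ|/6 = 3133.7083
R_c = M/A = 3133.7083/315.1250 = 9.9443 mm
θ = 273° = 4.764749 rad
V = θ·R_c·A = 4.764749·9.9443·315.1250 = 14931.333 mm³

Volume = 14931.333 mm³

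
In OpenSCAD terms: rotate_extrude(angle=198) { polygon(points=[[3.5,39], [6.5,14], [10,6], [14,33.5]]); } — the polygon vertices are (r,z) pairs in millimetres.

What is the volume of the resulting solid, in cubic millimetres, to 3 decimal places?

Volume = 5653.394 mm³

Profile (r,z), 4 vertices: (3.5,39) (6.5,14) (10,6) (14,33.5)
edge 0: (3.5,39)→(6.5,14)  cross = 3.5·14 − 6.5·39 = -204.5000; (r_i+r_j)·cross = 10·-204.5000 = -2045.0000
edge 1: (6.5,14)→(10,6)  cross = 6.5·6 − 10·14 = -101.0000; (r_i+r_j)·cross = 16.5·-101.0000 = -1666.5000
edge 2: (10,6)→(14,33.5)  cross = 10·33.5 − 14·6 = 251.0000; (r_i+r_j)·cross = 24·251.0000 = 6024.0000
edge 3: (14,33.5)→(3.5,39)  cross = 14·39 − 3.5·33.5 = 428.7500; (r_i+r_j)·cross = 17.5·428.7500 = 7503.1250
Σcross = 374.2500 → A = |Σcross|/2 = 187.1250 mm²
Σ(r_i+r_j)·cross = 9815.6250 → first moment M = |Σ|/6 = 1635.9375
R_c = M/A = 1635.9375/187.1250 = 8.7425 mm
θ = 198° = 3.455752 rad
V = θ·R_c·A = 3.455752·8.7425·187.1250 = 5653.394 mm³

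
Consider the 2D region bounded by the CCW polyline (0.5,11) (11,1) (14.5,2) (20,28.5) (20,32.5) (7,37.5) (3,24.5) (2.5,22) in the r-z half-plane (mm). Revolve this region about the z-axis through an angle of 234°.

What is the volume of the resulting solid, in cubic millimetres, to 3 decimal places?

Profile (r,z), 8 vertices: (0.5,11) (11,1) (14.5,2) (20,28.5) (20,32.5) (7,37.5) (3,24.5) (2.5,22)
edge 0: (0.5,11)→(11,1)  cross = 0.5·1 − 11·11 = -120.5000; (r_i+r_j)·cross = 11.5·-120.5000 = -1385.7500
edge 1: (11,1)→(14.5,2)  cross = 11·2 − 14.5·1 = 7.5000; (r_i+r_j)·cross = 25.5·7.5000 = 191.2500
edge 2: (14.5,2)→(20,28.5)  cross = 14.5·28.5 − 20·2 = 373.2500; (r_i+r_j)·cross = 34.5·373.2500 = 12877.1250
edge 3: (20,28.5)→(20,32.5)  cross = 20·32.5 − 20·28.5 = 80.0000; (r_i+r_j)·cross = 40·80.0000 = 3200.0000
edge 4: (20,32.5)→(7,37.5)  cross = 20·37.5 − 7·32.5 = 522.5000; (r_i+r_j)·cross = 27·522.5000 = 14107.5000
edge 5: (7,37.5)→(3,24.5)  cross = 7·24.5 − 3·37.5 = 59.0000; (r_i+r_j)·cross = 10·59.0000 = 590.0000
edge 6: (3,24.5)→(2.5,22)  cross = 3·22 − 2.5·24.5 = 4.7500; (r_i+r_j)·cross = 5.5·4.7500 = 26.1250
edge 7: (2.5,22)→(0.5,11)  cross = 2.5·11 − 0.5·22 = 16.5000; (r_i+r_j)·cross = 3·16.5000 = 49.5000
Σcross = 943.0000 → A = |Σcross|/2 = 471.5000 mm²
Σ(r_i+r_j)·cross = 29655.7500 → first moment M = |Σ|/6 = 4942.6250
R_c = M/A = 4942.6250/471.5000 = 10.4828 mm
θ = 234° = 4.084070 rad
V = θ·R_c·A = 4.084070·10.4828·471.5000 = 20186.029 mm³

Volume = 20186.029 mm³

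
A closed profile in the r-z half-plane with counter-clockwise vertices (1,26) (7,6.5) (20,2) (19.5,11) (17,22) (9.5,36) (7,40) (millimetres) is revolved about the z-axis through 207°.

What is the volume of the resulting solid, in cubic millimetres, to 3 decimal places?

Profile (r,z), 7 vertices: (1,26) (7,6.5) (20,2) (19.5,11) (17,22) (9.5,36) (7,40)
edge 0: (1,26)→(7,6.5)  cross = 1·6.5 − 7·26 = -175.5000; (r_i+r_j)·cross = 8·-175.5000 = -1404.0000
edge 1: (7,6.5)→(20,2)  cross = 7·2 − 20·6.5 = -116.0000; (r_i+r_j)·cross = 27·-116.0000 = -3132.0000
edge 2: (20,2)→(19.5,11)  cross = 20·11 − 19.5·2 = 181.0000; (r_i+r_j)·cross = 39.5·181.0000 = 7149.5000
edge 3: (19.5,11)→(17,22)  cross = 19.5·22 − 17·11 = 242.0000; (r_i+r_j)·cross = 36.5·242.0000 = 8833.0000
edge 4: (17,22)→(9.5,36)  cross = 17·36 − 9.5·22 = 403.0000; (r_i+r_j)·cross = 26.5·403.0000 = 10679.5000
edge 5: (9.5,36)→(7,40)  cross = 9.5·40 − 7·36 = 128.0000; (r_i+r_j)·cross = 16.5·128.0000 = 2112.0000
edge 6: (7,40)→(1,26)  cross = 7·26 − 1·40 = 142.0000; (r_i+r_j)·cross = 8·142.0000 = 1136.0000
Σcross = 804.5000 → A = |Σcross|/2 = 402.2500 mm²
Σ(r_i+r_j)·cross = 25374.0000 → first moment M = |Σ|/6 = 4229.0000
R_c = M/A = 4229.0000/402.2500 = 10.5134 mm
θ = 207° = 3.612832 rad
V = θ·R_c·A = 3.612832·10.5134·402.2500 = 15278.665 mm³

Volume = 15278.665 mm³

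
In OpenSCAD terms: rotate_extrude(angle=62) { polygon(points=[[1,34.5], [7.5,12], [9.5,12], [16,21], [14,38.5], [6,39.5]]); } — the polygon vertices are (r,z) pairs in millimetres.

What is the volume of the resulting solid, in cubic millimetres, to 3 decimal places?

Profile (r,z), 6 vertices: (1,34.5) (7.5,12) (9.5,12) (16,21) (14,38.5) (6,39.5)
edge 0: (1,34.5)→(7.5,12)  cross = 1·12 − 7.5·34.5 = -246.7500; (r_i+r_j)·cross = 8.5·-246.7500 = -2097.3750
edge 1: (7.5,12)→(9.5,12)  cross = 7.5·12 − 9.5·12 = -24.0000; (r_i+r_j)·cross = 17·-24.0000 = -408.0000
edge 2: (9.5,12)→(16,21)  cross = 9.5·21 − 16·12 = 7.5000; (r_i+r_j)·cross = 25.5·7.5000 = 191.2500
edge 3: (16,21)→(14,38.5)  cross = 16·38.5 − 14·21 = 322.0000; (r_i+r_j)·cross = 30·322.0000 = 9660.0000
edge 4: (14,38.5)→(6,39.5)  cross = 14·39.5 − 6·38.5 = 322.0000; (r_i+r_j)·cross = 20·322.0000 = 6440.0000
edge 5: (6,39.5)→(1,34.5)  cross = 6·34.5 − 1·39.5 = 167.5000; (r_i+r_j)·cross = 7·167.5000 = 1172.5000
Σcross = 548.2500 → A = |Σcross|/2 = 274.1250 mm²
Σ(r_i+r_j)·cross = 14958.3750 → first moment M = |Σ|/6 = 2493.0625
R_c = M/A = 2493.0625/274.1250 = 9.0946 mm
θ = 62° = 1.082104 rad
V = θ·R_c·A = 1.082104·9.0946·274.1250 = 2697.753 mm³

Volume = 2697.753 mm³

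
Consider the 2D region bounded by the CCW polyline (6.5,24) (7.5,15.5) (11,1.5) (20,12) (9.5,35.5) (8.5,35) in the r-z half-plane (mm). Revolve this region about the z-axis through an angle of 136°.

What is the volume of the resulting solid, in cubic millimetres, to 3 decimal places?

Volume = 6681.571 mm³

Profile (r,z), 6 vertices: (6.5,24) (7.5,15.5) (11,1.5) (20,12) (9.5,35.5) (8.5,35)
edge 0: (6.5,24)→(7.5,15.5)  cross = 6.5·15.5 − 7.5·24 = -79.2500; (r_i+r_j)·cross = 14·-79.2500 = -1109.5000
edge 1: (7.5,15.5)→(11,1.5)  cross = 7.5·1.5 − 11·15.5 = -159.2500; (r_i+r_j)·cross = 18.5·-159.2500 = -2946.1250
edge 2: (11,1.5)→(20,12)  cross = 11·12 − 20·1.5 = 102.0000; (r_i+r_j)·cross = 31·102.0000 = 3162.0000
edge 3: (20,12)→(9.5,35.5)  cross = 20·35.5 − 9.5·12 = 596.0000; (r_i+r_j)·cross = 29.5·596.0000 = 17582.0000
edge 4: (9.5,35.5)→(8.5,35)  cross = 9.5·35 − 8.5·35.5 = 30.7500; (r_i+r_j)·cross = 18·30.7500 = 553.5000
edge 5: (8.5,35)→(6.5,24)  cross = 8.5·24 − 6.5·35 = -23.5000; (r_i+r_j)·cross = 15·-23.5000 = -352.5000
Σcross = 466.7500 → A = |Σcross|/2 = 233.3750 mm²
Σ(r_i+r_j)·cross = 16889.3750 → first moment M = |Σ|/6 = 2814.8958
R_c = M/A = 2814.8958/233.3750 = 12.0617 mm
θ = 136° = 2.373648 rad
V = θ·R_c·A = 2.373648·12.0617·233.3750 = 6681.571 mm³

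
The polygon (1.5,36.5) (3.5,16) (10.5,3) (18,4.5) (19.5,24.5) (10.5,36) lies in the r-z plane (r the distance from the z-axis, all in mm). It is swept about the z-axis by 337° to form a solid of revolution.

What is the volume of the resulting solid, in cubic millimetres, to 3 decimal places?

Volume = 27079.866 mm³

Profile (r,z), 6 vertices: (1.5,36.5) (3.5,16) (10.5,3) (18,4.5) (19.5,24.5) (10.5,36)
edge 0: (1.5,36.5)→(3.5,16)  cross = 1.5·16 − 3.5·36.5 = -103.7500; (r_i+r_j)·cross = 5·-103.7500 = -518.7500
edge 1: (3.5,16)→(10.5,3)  cross = 3.5·3 − 10.5·16 = -157.5000; (r_i+r_j)·cross = 14·-157.5000 = -2205.0000
edge 2: (10.5,3)→(18,4.5)  cross = 10.5·4.5 − 18·3 = -6.7500; (r_i+r_j)·cross = 28.5·-6.7500 = -192.3750
edge 3: (18,4.5)→(19.5,24.5)  cross = 18·24.5 − 19.5·4.5 = 353.2500; (r_i+r_j)·cross = 37.5·353.2500 = 13246.8750
edge 4: (19.5,24.5)→(10.5,36)  cross = 19.5·36 − 10.5·24.5 = 444.7500; (r_i+r_j)·cross = 30·444.7500 = 13342.5000
edge 5: (10.5,36)→(1.5,36.5)  cross = 10.5·36.5 − 1.5·36 = 329.2500; (r_i+r_j)·cross = 12·329.2500 = 3951.0000
Σcross = 859.2500 → A = |Σcross|/2 = 429.6250 mm²
Σ(r_i+r_j)·cross = 27624.2500 → first moment M = |Σ|/6 = 4604.0417
R_c = M/A = 4604.0417/429.6250 = 10.7164 mm
θ = 337° = 5.881760 rad
V = θ·R_c·A = 5.881760·10.7164·429.6250 = 27079.866 mm³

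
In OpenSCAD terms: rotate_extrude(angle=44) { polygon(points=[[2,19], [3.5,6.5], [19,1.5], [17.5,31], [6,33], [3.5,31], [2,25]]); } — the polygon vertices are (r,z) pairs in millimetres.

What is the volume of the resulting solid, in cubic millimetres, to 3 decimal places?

Volume = 3525.859 mm³

Profile (r,z), 7 vertices: (2,19) (3.5,6.5) (19,1.5) (17.5,31) (6,33) (3.5,31) (2,25)
edge 0: (2,19)→(3.5,6.5)  cross = 2·6.5 − 3.5·19 = -53.5000; (r_i+r_j)·cross = 5.5·-53.5000 = -294.2500
edge 1: (3.5,6.5)→(19,1.5)  cross = 3.5·1.5 − 19·6.5 = -118.2500; (r_i+r_j)·cross = 22.5·-118.2500 = -2660.6250
edge 2: (19,1.5)→(17.5,31)  cross = 19·31 − 17.5·1.5 = 562.7500; (r_i+r_j)·cross = 36.5·562.7500 = 20540.3750
edge 3: (17.5,31)→(6,33)  cross = 17.5·33 − 6·31 = 391.5000; (r_i+r_j)·cross = 23.5·391.5000 = 9200.2500
edge 4: (6,33)→(3.5,31)  cross = 6·31 − 3.5·33 = 70.5000; (r_i+r_j)·cross = 9.5·70.5000 = 669.7500
edge 5: (3.5,31)→(2,25)  cross = 3.5·25 − 2·31 = 25.5000; (r_i+r_j)·cross = 5.5·25.5000 = 140.2500
edge 6: (2,25)→(2,19)  cross = 2·19 − 2·25 = -12.0000; (r_i+r_j)·cross = 4·-12.0000 = -48.0000
Σcross = 866.5000 → A = |Σcross|/2 = 433.2500 mm²
Σ(r_i+r_j)·cross = 27547.7500 → first moment M = |Σ|/6 = 4591.2917
R_c = M/A = 4591.2917/433.2500 = 10.5973 mm
θ = 44° = 0.767945 rad
V = θ·R_c·A = 0.767945·10.5973·433.2500 = 3525.859 mm³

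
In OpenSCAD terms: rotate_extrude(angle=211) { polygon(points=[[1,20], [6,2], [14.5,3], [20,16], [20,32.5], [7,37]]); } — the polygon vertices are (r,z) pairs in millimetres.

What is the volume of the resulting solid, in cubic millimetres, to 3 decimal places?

Profile (r,z), 6 vertices: (1,20) (6,2) (14.5,3) (20,16) (20,32.5) (7,37)
edge 0: (1,20)→(6,2)  cross = 1·2 − 6·20 = -118.0000; (r_i+r_j)·cross = 7·-118.0000 = -826.0000
edge 1: (6,2)→(14.5,3)  cross = 6·3 − 14.5·2 = -11.0000; (r_i+r_j)·cross = 20.5·-11.0000 = -225.5000
edge 2: (14.5,3)→(20,16)  cross = 14.5·16 − 20·3 = 172.0000; (r_i+r_j)·cross = 34.5·172.0000 = 5934.0000
edge 3: (20,16)→(20,32.5)  cross = 20·32.5 − 20·16 = 330.0000; (r_i+r_j)·cross = 40·330.0000 = 13200.0000
edge 4: (20,32.5)→(7,37)  cross = 20·37 − 7·32.5 = 512.5000; (r_i+r_j)·cross = 27·512.5000 = 13837.5000
edge 5: (7,37)→(1,20)  cross = 7·20 − 1·37 = 103.0000; (r_i+r_j)·cross = 8·103.0000 = 824.0000
Σcross = 988.5000 → A = |Σcross|/2 = 494.2500 mm²
Σ(r_i+r_j)·cross = 32744.0000 → first moment M = |Σ|/6 = 5457.3333
R_c = M/A = 5457.3333/494.2500 = 11.0416 mm
θ = 211° = 3.682645 rad
V = θ·R_c·A = 3.682645·11.0416·494.2500 = 20097.420 mm³

Volume = 20097.420 mm³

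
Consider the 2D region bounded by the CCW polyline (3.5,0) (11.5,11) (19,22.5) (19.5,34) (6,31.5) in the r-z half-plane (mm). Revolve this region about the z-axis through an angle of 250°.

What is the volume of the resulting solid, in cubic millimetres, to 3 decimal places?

Volume = 14172.074 mm³

Profile (r,z), 5 vertices: (3.5,0) (11.5,11) (19,22.5) (19.5,34) (6,31.5)
edge 0: (3.5,0)→(11.5,11)  cross = 3.5·11 − 11.5·0 = 38.5000; (r_i+r_j)·cross = 15·38.5000 = 577.5000
edge 1: (11.5,11)→(19,22.5)  cross = 11.5·22.5 − 19·11 = 49.7500; (r_i+r_j)·cross = 30.5·49.7500 = 1517.3750
edge 2: (19,22.5)→(19.5,34)  cross = 19·34 − 19.5·22.5 = 207.2500; (r_i+r_j)·cross = 38.5·207.2500 = 7979.1250
edge 3: (19.5,34)→(6,31.5)  cross = 19.5·31.5 − 6·34 = 410.2500; (r_i+r_j)·cross = 25.5·410.2500 = 10461.3750
edge 4: (6,31.5)→(3.5,0)  cross = 6·0 − 3.5·31.5 = -110.2500; (r_i+r_j)·cross = 9.5·-110.2500 = -1047.3750
Σcross = 595.5000 → A = |Σcross|/2 = 297.7500 mm²
Σ(r_i+r_j)·cross = 19488.0000 → first moment M = |Σ|/6 = 3248.0000
R_c = M/A = 3248.0000/297.7500 = 10.9085 mm
θ = 250° = 4.363323 rad
V = θ·R_c·A = 4.363323·10.9085·297.7500 = 14172.074 mm³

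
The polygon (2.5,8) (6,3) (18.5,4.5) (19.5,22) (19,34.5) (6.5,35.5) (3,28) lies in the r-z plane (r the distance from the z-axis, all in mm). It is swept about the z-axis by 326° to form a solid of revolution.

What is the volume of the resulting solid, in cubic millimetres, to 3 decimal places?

Volume = 31144.397 mm³

Profile (r,z), 7 vertices: (2.5,8) (6,3) (18.5,4.5) (19.5,22) (19,34.5) (6.5,35.5) (3,28)
edge 0: (2.5,8)→(6,3)  cross = 2.5·3 − 6·8 = -40.5000; (r_i+r_j)·cross = 8.5·-40.5000 = -344.2500
edge 1: (6,3)→(18.5,4.5)  cross = 6·4.5 − 18.5·3 = -28.5000; (r_i+r_j)·cross = 24.5·-28.5000 = -698.2500
edge 2: (18.5,4.5)→(19.5,22)  cross = 18.5·22 − 19.5·4.5 = 319.2500; (r_i+r_j)·cross = 38·319.2500 = 12131.5000
edge 3: (19.5,22)→(19,34.5)  cross = 19.5·34.5 − 19·22 = 254.7500; (r_i+r_j)·cross = 38.5·254.7500 = 9807.8750
edge 4: (19,34.5)→(6.5,35.5)  cross = 19·35.5 − 6.5·34.5 = 450.2500; (r_i+r_j)·cross = 25.5·450.2500 = 11481.3750
edge 5: (6.5,35.5)→(3,28)  cross = 6.5·28 − 3·35.5 = 75.5000; (r_i+r_j)·cross = 9.5·75.5000 = 717.2500
edge 6: (3,28)→(2.5,8)  cross = 3·8 − 2.5·28 = -46.0000; (r_i+r_j)·cross = 5.5·-46.0000 = -253.0000
Σcross = 984.7500 → A = |Σcross|/2 = 492.3750 mm²
Σ(r_i+r_j)·cross = 32842.5000 → first moment M = |Σ|/6 = 5473.7500
R_c = M/A = 5473.7500/492.3750 = 11.1170 mm
θ = 326° = 5.689773 rad
V = θ·R_c·A = 5.689773·11.1170·492.3750 = 31144.397 mm³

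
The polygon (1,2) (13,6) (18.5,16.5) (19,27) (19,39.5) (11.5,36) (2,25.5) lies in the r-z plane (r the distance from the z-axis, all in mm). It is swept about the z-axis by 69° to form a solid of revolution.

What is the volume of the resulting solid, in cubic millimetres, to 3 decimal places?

Volume = 5802.609 mm³

Profile (r,z), 7 vertices: (1,2) (13,6) (18.5,16.5) (19,27) (19,39.5) (11.5,36) (2,25.5)
edge 0: (1,2)→(13,6)  cross = 1·6 − 13·2 = -20.0000; (r_i+r_j)·cross = 14·-20.0000 = -280.0000
edge 1: (13,6)→(18.5,16.5)  cross = 13·16.5 − 18.5·6 = 103.5000; (r_i+r_j)·cross = 31.5·103.5000 = 3260.2500
edge 2: (18.5,16.5)→(19,27)  cross = 18.5·27 − 19·16.5 = 186.0000; (r_i+r_j)·cross = 37.5·186.0000 = 6975.0000
edge 3: (19,27)→(19,39.5)  cross = 19·39.5 − 19·27 = 237.5000; (r_i+r_j)·cross = 38·237.5000 = 9025.0000
edge 4: (19,39.5)→(11.5,36)  cross = 19·36 − 11.5·39.5 = 229.7500; (r_i+r_j)·cross = 30.5·229.7500 = 7007.3750
edge 5: (11.5,36)→(2,25.5)  cross = 11.5·25.5 − 2·36 = 221.2500; (r_i+r_j)·cross = 13.5·221.2500 = 2986.8750
edge 6: (2,25.5)→(1,2)  cross = 2·2 − 1·25.5 = -21.5000; (r_i+r_j)·cross = 3·-21.5000 = -64.5000
Σcross = 936.5000 → A = |Σcross|/2 = 468.2500 mm²
Σ(r_i+r_j)·cross = 28910.0000 → first moment M = |Σ|/6 = 4818.3333
R_c = M/A = 4818.3333/468.2500 = 10.2901 mm
θ = 69° = 1.204277 rad
V = θ·R_c·A = 1.204277·10.2901·468.2500 = 5802.609 mm³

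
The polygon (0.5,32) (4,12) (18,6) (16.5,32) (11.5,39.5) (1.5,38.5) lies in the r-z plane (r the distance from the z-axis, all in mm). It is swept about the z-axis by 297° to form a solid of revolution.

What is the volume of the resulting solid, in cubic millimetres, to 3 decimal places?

Volume = 21314.646 mm³

Profile (r,z), 6 vertices: (0.5,32) (4,12) (18,6) (16.5,32) (11.5,39.5) (1.5,38.5)
edge 0: (0.5,32)→(4,12)  cross = 0.5·12 − 4·32 = -122.0000; (r_i+r_j)·cross = 4.5·-122.0000 = -549.0000
edge 1: (4,12)→(18,6)  cross = 4·6 − 18·12 = -192.0000; (r_i+r_j)·cross = 22·-192.0000 = -4224.0000
edge 2: (18,6)→(16.5,32)  cross = 18·32 − 16.5·6 = 477.0000; (r_i+r_j)·cross = 34.5·477.0000 = 16456.5000
edge 3: (16.5,32)→(11.5,39.5)  cross = 16.5·39.5 − 11.5·32 = 283.7500; (r_i+r_j)·cross = 28·283.7500 = 7945.0000
edge 4: (11.5,39.5)→(1.5,38.5)  cross = 11.5·38.5 − 1.5·39.5 = 383.5000; (r_i+r_j)·cross = 13·383.5000 = 4985.5000
edge 5: (1.5,38.5)→(0.5,32)  cross = 1.5·32 − 0.5·38.5 = 28.7500; (r_i+r_j)·cross = 2·28.7500 = 57.5000
Σcross = 859.0000 → A = |Σcross|/2 = 429.5000 mm²
Σ(r_i+r_j)·cross = 24671.5000 → first moment M = |Σ|/6 = 4111.9167
R_c = M/A = 4111.9167/429.5000 = 9.5737 mm
θ = 297° = 5.183628 rad
V = θ·R_c·A = 5.183628·9.5737·429.5000 = 21314.646 mm³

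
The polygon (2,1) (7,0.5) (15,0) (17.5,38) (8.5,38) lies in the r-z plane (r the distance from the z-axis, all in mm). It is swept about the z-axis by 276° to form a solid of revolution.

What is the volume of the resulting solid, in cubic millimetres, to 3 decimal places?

Volume = 21266.933 mm³

Profile (r,z), 5 vertices: (2,1) (7,0.5) (15,0) (17.5,38) (8.5,38)
edge 0: (2,1)→(7,0.5)  cross = 2·0.5 − 7·1 = -6.0000; (r_i+r_j)·cross = 9·-6.0000 = -54.0000
edge 1: (7,0.5)→(15,0)  cross = 7·0 − 15·0.5 = -7.5000; (r_i+r_j)·cross = 22·-7.5000 = -165.0000
edge 2: (15,0)→(17.5,38)  cross = 15·38 − 17.5·0 = 570.0000; (r_i+r_j)·cross = 32.5·570.0000 = 18525.0000
edge 3: (17.5,38)→(8.5,38)  cross = 17.5·38 − 8.5·38 = 342.0000; (r_i+r_j)·cross = 26·342.0000 = 8892.0000
edge 4: (8.5,38)→(2,1)  cross = 8.5·1 − 2·38 = -67.5000; (r_i+r_j)·cross = 10.5·-67.5000 = -708.7500
Σcross = 831.0000 → A = |Σcross|/2 = 415.5000 mm²
Σ(r_i+r_j)·cross = 26489.2500 → first moment M = |Σ|/6 = 4414.8750
R_c = M/A = 4414.8750/415.5000 = 10.6255 mm
θ = 276° = 4.817109 rad
V = θ·R_c·A = 4.817109·10.6255·415.5000 = 21266.933 mm³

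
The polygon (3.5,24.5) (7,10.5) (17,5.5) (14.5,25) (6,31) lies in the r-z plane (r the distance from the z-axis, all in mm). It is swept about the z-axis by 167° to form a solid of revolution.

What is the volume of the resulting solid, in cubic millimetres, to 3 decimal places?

Profile (r,z), 5 vertices: (3.5,24.5) (7,10.5) (17,5.5) (14.5,25) (6,31)
edge 0: (3.5,24.5)→(7,10.5)  cross = 3.5·10.5 − 7·24.5 = -134.7500; (r_i+r_j)·cross = 10.5·-134.7500 = -1414.8750
edge 1: (7,10.5)→(17,5.5)  cross = 7·5.5 − 17·10.5 = -140.0000; (r_i+r_j)·cross = 24·-140.0000 = -3360.0000
edge 2: (17,5.5)→(14.5,25)  cross = 17·25 − 14.5·5.5 = 345.2500; (r_i+r_j)·cross = 31.5·345.2500 = 10875.3750
edge 3: (14.5,25)→(6,31)  cross = 14.5·31 − 6·25 = 299.5000; (r_i+r_j)·cross = 20.5·299.5000 = 6139.7500
edge 4: (6,31)→(3.5,24.5)  cross = 6·24.5 − 3.5·31 = 38.5000; (r_i+r_j)·cross = 9.5·38.5000 = 365.7500
Σcross = 408.5000 → A = |Σcross|/2 = 204.2500 mm²
Σ(r_i+r_j)·cross = 12606.0000 → first moment M = |Σ|/6 = 2101.0000
R_c = M/A = 2101.0000/204.2500 = 10.2864 mm
θ = 167° = 2.914700 rad
V = θ·R_c·A = 2.914700·10.2864·204.2500 = 6123.784 mm³

Volume = 6123.784 mm³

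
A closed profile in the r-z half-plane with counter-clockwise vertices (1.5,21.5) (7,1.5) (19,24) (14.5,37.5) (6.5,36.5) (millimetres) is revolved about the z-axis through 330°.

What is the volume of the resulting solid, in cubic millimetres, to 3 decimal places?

Volume = 20401.535 mm³

Profile (r,z), 5 vertices: (1.5,21.5) (7,1.5) (19,24) (14.5,37.5) (6.5,36.5)
edge 0: (1.5,21.5)→(7,1.5)  cross = 1.5·1.5 − 7·21.5 = -148.2500; (r_i+r_j)·cross = 8.5·-148.2500 = -1260.1250
edge 1: (7,1.5)→(19,24)  cross = 7·24 − 19·1.5 = 139.5000; (r_i+r_j)·cross = 26·139.5000 = 3627.0000
edge 2: (19,24)→(14.5,37.5)  cross = 19·37.5 − 14.5·24 = 364.5000; (r_i+r_j)·cross = 33.5·364.5000 = 12210.7500
edge 3: (14.5,37.5)→(6.5,36.5)  cross = 14.5·36.5 − 6.5·37.5 = 285.5000; (r_i+r_j)·cross = 21·285.5000 = 5995.5000
edge 4: (6.5,36.5)→(1.5,21.5)  cross = 6.5·21.5 − 1.5·36.5 = 85.0000; (r_i+r_j)·cross = 8·85.0000 = 680.0000
Σcross = 726.2500 → A = |Σcross|/2 = 363.1250 mm²
Σ(r_i+r_j)·cross = 21253.1250 → first moment M = |Σ|/6 = 3542.1875
R_c = M/A = 3542.1875/363.1250 = 9.7547 mm
θ = 330° = 5.759587 rad
V = θ·R_c·A = 5.759587·9.7547·363.1250 = 20401.535 mm³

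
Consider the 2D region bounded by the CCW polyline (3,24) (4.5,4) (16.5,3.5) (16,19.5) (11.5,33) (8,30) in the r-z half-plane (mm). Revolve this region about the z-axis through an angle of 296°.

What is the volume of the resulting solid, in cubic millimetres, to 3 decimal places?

Volume = 15426.413 mm³

Profile (r,z), 6 vertices: (3,24) (4.5,4) (16.5,3.5) (16,19.5) (11.5,33) (8,30)
edge 0: (3,24)→(4.5,4)  cross = 3·4 − 4.5·24 = -96.0000; (r_i+r_j)·cross = 7.5·-96.0000 = -720.0000
edge 1: (4.5,4)→(16.5,3.5)  cross = 4.5·3.5 − 16.5·4 = -50.2500; (r_i+r_j)·cross = 21·-50.2500 = -1055.2500
edge 2: (16.5,3.5)→(16,19.5)  cross = 16.5·19.5 − 16·3.5 = 265.7500; (r_i+r_j)·cross = 32.5·265.7500 = 8636.8750
edge 3: (16,19.5)→(11.5,33)  cross = 16·33 − 11.5·19.5 = 303.7500; (r_i+r_j)·cross = 27.5·303.7500 = 8353.1250
edge 4: (11.5,33)→(8,30)  cross = 11.5·30 − 8·33 = 81.0000; (r_i+r_j)·cross = 19.5·81.0000 = 1579.5000
edge 5: (8,30)→(3,24)  cross = 8·24 − 3·30 = 102.0000; (r_i+r_j)·cross = 11·102.0000 = 1122.0000
Σcross = 606.2500 → A = |Σcross|/2 = 303.1250 mm²
Σ(r_i+r_j)·cross = 17916.2500 → first moment M = |Σ|/6 = 2986.0417
R_c = M/A = 2986.0417/303.1250 = 9.8509 mm
θ = 296° = 5.166175 rad
V = θ·R_c·A = 5.166175·9.8509·303.1250 = 15426.413 mm³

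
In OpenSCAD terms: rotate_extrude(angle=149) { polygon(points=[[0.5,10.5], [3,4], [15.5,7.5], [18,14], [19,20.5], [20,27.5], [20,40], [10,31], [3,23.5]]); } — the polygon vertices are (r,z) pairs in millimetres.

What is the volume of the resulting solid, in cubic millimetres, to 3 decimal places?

Profile (r,z), 9 vertices: (0.5,10.5) (3,4) (15.5,7.5) (18,14) (19,20.5) (20,27.5) (20,40) (10,31) (3,23.5)
edge 0: (0.5,10.5)→(3,4)  cross = 0.5·4 − 3·10.5 = -29.5000; (r_i+r_j)·cross = 3.5·-29.5000 = -103.2500
edge 1: (3,4)→(15.5,7.5)  cross = 3·7.5 − 15.5·4 = -39.5000; (r_i+r_j)·cross = 18.5·-39.5000 = -730.7500
edge 2: (15.5,7.5)→(18,14)  cross = 15.5·14 − 18·7.5 = 82.0000; (r_i+r_j)·cross = 33.5·82.0000 = 2747.0000
edge 3: (18,14)→(19,20.5)  cross = 18·20.5 − 19·14 = 103.0000; (r_i+r_j)·cross = 37·103.0000 = 3811.0000
edge 4: (19,20.5)→(20,27.5)  cross = 19·27.5 − 20·20.5 = 112.5000; (r_i+r_j)·cross = 39·112.5000 = 4387.5000
edge 5: (20,27.5)→(20,40)  cross = 20·40 − 20·27.5 = 250.0000; (r_i+r_j)·cross = 40·250.0000 = 10000.0000
edge 6: (20,40)→(10,31)  cross = 20·31 − 10·40 = 220.0000; (r_i+r_j)·cross = 30·220.0000 = 6600.0000
edge 7: (10,31)→(3,23.5)  cross = 10·23.5 − 3·31 = 142.0000; (r_i+r_j)·cross = 13·142.0000 = 1846.0000
edge 8: (3,23.5)→(0.5,10.5)  cross = 3·10.5 − 0.5·23.5 = 19.7500; (r_i+r_j)·cross = 3.5·19.7500 = 69.1250
Σcross = 860.2500 → A = |Σcross|/2 = 430.1250 mm²
Σ(r_i+r_j)·cross = 28626.6250 → first moment M = |Σ|/6 = 4771.1042
R_c = M/A = 4771.1042/430.1250 = 11.0924 mm
θ = 149° = 2.600541 rad
V = θ·R_c·A = 2.600541·11.0924·430.1250 = 12407.450 mm³

Volume = 12407.450 mm³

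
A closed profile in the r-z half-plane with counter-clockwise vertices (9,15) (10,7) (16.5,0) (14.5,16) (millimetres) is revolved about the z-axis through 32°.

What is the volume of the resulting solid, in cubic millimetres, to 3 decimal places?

Volume = 483.805 mm³

Profile (r,z), 4 vertices: (9,15) (10,7) (16.5,0) (14.5,16)
edge 0: (9,15)→(10,7)  cross = 9·7 − 10·15 = -87.0000; (r_i+r_j)·cross = 19·-87.0000 = -1653.0000
edge 1: (10,7)→(16.5,0)  cross = 10·0 − 16.5·7 = -115.5000; (r_i+r_j)·cross = 26.5·-115.5000 = -3060.7500
edge 2: (16.5,0)→(14.5,16)  cross = 16.5·16 − 14.5·0 = 264.0000; (r_i+r_j)·cross = 31·264.0000 = 8184.0000
edge 3: (14.5,16)→(9,15)  cross = 14.5·15 − 9·16 = 73.5000; (r_i+r_j)·cross = 23.5·73.5000 = 1727.2500
Σcross = 135.0000 → A = |Σcross|/2 = 67.5000 mm²
Σ(r_i+r_j)·cross = 5197.5000 → first moment M = |Σ|/6 = 866.2500
R_c = M/A = 866.2500/67.5000 = 12.8333 mm
θ = 32° = 0.558505 rad
V = θ·R_c·A = 0.558505·12.8333·67.5000 = 483.805 mm³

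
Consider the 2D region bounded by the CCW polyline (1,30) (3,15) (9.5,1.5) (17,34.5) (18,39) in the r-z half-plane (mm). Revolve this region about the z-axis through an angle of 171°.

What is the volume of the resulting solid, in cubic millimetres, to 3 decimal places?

Volume = 8443.001 mm³

Profile (r,z), 5 vertices: (1,30) (3,15) (9.5,1.5) (17,34.5) (18,39)
edge 0: (1,30)→(3,15)  cross = 1·15 − 3·30 = -75.0000; (r_i+r_j)·cross = 4·-75.0000 = -300.0000
edge 1: (3,15)→(9.5,1.5)  cross = 3·1.5 − 9.5·15 = -138.0000; (r_i+r_j)·cross = 12.5·-138.0000 = -1725.0000
edge 2: (9.5,1.5)→(17,34.5)  cross = 9.5·34.5 − 17·1.5 = 302.2500; (r_i+r_j)·cross = 26.5·302.2500 = 8009.6250
edge 3: (17,34.5)→(18,39)  cross = 17·39 − 18·34.5 = 42.0000; (r_i+r_j)·cross = 35·42.0000 = 1470.0000
edge 4: (18,39)→(1,30)  cross = 18·30 − 1·39 = 501.0000; (r_i+r_j)·cross = 19·501.0000 = 9519.0000
Σcross = 632.2500 → A = |Σcross|/2 = 316.1250 mm²
Σ(r_i+r_j)·cross = 16973.6250 → first moment M = |Σ|/6 = 2828.9375
R_c = M/A = 2828.9375/316.1250 = 8.9488 mm
θ = 171° = 2.984513 rad
V = θ·R_c·A = 2.984513·8.9488·316.1250 = 8443.001 mm³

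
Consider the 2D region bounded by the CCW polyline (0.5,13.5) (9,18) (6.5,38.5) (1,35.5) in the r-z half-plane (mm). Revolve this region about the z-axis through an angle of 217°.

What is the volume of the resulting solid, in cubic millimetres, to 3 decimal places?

Profile (r,z), 4 vertices: (0.5,13.5) (9,18) (6.5,38.5) (1,35.5)
edge 0: (0.5,13.5)→(9,18)  cross = 0.5·18 − 9·13.5 = -112.5000; (r_i+r_j)·cross = 9.5·-112.5000 = -1068.7500
edge 1: (9,18)→(6.5,38.5)  cross = 9·38.5 − 6.5·18 = 229.5000; (r_i+r_j)·cross = 15.5·229.5000 = 3557.2500
edge 2: (6.5,38.5)→(1,35.5)  cross = 6.5·35.5 − 1·38.5 = 192.2500; (r_i+r_j)·cross = 7.5·192.2500 = 1441.8750
edge 3: (1,35.5)→(0.5,13.5)  cross = 1·13.5 − 0.5·35.5 = -4.2500; (r_i+r_j)·cross = 1.5·-4.2500 = -6.3750
Σcross = 305.0000 → A = |Σcross|/2 = 152.5000 mm²
Σ(r_i+r_j)·cross = 3924.0000 → first moment M = |Σ|/6 = 654.0000
R_c = M/A = 654.0000/152.5000 = 4.2885 mm
θ = 217° = 3.787364 rad
V = θ·R_c·A = 3.787364·4.2885·152.5000 = 2476.936 mm³

Volume = 2476.936 mm³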